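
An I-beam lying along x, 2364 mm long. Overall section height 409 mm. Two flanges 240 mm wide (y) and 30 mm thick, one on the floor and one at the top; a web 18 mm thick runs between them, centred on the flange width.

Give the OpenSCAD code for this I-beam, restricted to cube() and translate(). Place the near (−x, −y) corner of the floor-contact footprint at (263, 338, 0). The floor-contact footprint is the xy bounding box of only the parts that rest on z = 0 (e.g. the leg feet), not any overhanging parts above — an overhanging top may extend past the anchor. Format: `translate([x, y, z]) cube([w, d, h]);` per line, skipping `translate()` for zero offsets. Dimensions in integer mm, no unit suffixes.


translate([263, 338, 0]) cube([2364, 240, 30]);
translate([263, 449, 30]) cube([2364, 18, 349]);
translate([263, 338, 379]) cube([2364, 240, 30]);


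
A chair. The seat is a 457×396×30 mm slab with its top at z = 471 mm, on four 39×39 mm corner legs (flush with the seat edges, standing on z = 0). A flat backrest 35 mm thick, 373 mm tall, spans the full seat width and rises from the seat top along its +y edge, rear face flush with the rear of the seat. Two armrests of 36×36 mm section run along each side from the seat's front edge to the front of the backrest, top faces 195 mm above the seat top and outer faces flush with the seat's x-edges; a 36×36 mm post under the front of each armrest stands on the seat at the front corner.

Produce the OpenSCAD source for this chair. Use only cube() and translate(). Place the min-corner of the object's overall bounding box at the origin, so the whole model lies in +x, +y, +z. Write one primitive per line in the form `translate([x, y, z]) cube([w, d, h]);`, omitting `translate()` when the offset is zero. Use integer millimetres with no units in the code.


translate([0, 0, 441]) cube([457, 396, 30]);
cube([39, 39, 441]);
translate([418, 0, 0]) cube([39, 39, 441]);
translate([0, 357, 0]) cube([39, 39, 441]);
translate([418, 357, 0]) cube([39, 39, 441]);
translate([0, 361, 471]) cube([457, 35, 373]);
translate([0, 0, 630]) cube([36, 361, 36]);
translate([421, 0, 630]) cube([36, 361, 36]);
translate([0, 0, 471]) cube([36, 36, 159]);
translate([421, 0, 471]) cube([36, 36, 159]);


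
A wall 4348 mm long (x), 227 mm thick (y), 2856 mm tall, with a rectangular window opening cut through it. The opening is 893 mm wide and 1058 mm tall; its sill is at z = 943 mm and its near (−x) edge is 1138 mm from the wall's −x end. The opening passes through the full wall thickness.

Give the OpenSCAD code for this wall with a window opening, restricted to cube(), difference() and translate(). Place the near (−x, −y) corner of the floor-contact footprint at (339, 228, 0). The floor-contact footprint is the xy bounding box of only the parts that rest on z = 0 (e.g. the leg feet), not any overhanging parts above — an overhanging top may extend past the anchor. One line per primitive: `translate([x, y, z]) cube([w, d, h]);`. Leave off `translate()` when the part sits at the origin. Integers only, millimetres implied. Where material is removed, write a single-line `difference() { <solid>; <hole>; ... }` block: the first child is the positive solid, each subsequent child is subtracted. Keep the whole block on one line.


difference() { translate([339, 228, 0]) cube([4348, 227, 2856]); translate([1477, 228, 943]) cube([893, 227, 1058]); }


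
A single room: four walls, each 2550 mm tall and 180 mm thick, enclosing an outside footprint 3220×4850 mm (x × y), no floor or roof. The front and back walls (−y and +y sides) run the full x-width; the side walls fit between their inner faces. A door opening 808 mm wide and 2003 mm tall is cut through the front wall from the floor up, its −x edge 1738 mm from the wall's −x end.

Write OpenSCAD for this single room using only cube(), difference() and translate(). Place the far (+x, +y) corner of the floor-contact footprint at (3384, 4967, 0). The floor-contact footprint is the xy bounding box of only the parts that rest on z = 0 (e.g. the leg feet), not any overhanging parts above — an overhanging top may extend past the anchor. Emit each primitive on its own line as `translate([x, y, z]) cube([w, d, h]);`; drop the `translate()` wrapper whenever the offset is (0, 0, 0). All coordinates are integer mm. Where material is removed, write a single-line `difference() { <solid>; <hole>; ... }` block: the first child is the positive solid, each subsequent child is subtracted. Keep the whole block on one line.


difference() { translate([164, 117, 0]) cube([3220, 180, 2550]); translate([1902, 117, 0]) cube([808, 180, 2003]); }
translate([164, 4787, 0]) cube([3220, 180, 2550]);
translate([164, 297, 0]) cube([180, 4490, 2550]);
translate([3204, 297, 0]) cube([180, 4490, 2550]);


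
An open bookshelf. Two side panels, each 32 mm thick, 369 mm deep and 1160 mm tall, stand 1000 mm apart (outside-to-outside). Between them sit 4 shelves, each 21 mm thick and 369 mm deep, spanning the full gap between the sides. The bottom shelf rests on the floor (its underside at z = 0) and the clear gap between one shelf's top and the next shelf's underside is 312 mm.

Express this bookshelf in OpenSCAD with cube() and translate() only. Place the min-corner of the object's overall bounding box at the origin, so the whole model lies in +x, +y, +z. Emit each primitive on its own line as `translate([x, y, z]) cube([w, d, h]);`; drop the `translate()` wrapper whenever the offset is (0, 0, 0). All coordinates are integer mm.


cube([32, 369, 1160]);
translate([968, 0, 0]) cube([32, 369, 1160]);
translate([32, 0, 0]) cube([936, 369, 21]);
translate([32, 0, 333]) cube([936, 369, 21]);
translate([32, 0, 666]) cube([936, 369, 21]);
translate([32, 0, 999]) cube([936, 369, 21]);


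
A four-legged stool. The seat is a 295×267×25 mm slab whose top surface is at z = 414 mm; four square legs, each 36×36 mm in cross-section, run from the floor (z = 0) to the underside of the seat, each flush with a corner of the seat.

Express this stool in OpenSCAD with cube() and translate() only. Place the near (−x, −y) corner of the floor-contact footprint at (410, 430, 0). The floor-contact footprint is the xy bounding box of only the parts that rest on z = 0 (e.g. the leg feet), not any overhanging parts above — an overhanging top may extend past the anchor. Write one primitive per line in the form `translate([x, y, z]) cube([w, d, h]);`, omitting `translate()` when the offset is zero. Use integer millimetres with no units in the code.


translate([410, 430, 389]) cube([295, 267, 25]);
translate([410, 430, 0]) cube([36, 36, 389]);
translate([669, 430, 0]) cube([36, 36, 389]);
translate([410, 661, 0]) cube([36, 36, 389]);
translate([669, 661, 0]) cube([36, 36, 389]);


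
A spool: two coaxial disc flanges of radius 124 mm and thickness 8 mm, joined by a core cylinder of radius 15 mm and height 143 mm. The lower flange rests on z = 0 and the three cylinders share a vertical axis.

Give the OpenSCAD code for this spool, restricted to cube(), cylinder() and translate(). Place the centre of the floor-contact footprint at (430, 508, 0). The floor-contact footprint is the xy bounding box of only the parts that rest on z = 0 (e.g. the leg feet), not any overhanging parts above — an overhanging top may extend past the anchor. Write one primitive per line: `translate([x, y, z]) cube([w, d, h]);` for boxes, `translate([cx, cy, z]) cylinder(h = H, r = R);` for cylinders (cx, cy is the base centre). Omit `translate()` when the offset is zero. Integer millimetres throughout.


translate([430, 508, 0]) cylinder(h = 8, r = 124);
translate([430, 508, 8]) cylinder(h = 143, r = 15);
translate([430, 508, 151]) cylinder(h = 8, r = 124);


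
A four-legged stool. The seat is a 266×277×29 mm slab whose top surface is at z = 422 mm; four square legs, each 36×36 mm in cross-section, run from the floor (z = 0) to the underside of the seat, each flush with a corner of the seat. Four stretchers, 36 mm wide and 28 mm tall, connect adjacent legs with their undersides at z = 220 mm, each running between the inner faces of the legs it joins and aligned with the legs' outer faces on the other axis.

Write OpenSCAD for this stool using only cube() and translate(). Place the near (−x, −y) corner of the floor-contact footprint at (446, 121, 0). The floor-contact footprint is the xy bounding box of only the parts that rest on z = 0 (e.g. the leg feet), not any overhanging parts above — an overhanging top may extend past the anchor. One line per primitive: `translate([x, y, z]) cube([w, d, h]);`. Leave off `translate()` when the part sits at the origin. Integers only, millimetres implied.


// leg_h = 422 - 29 = 393
// stretcher span = 266 - 2*36 = 194
translate([446, 121, 393]) cube([266, 277, 29]);
translate([446, 121, 0]) cube([36, 36, 393]);
translate([676, 121, 0]) cube([36, 36, 393]);
translate([446, 362, 0]) cube([36, 36, 393]);
translate([676, 362, 0]) cube([36, 36, 393]);
translate([482, 121, 220]) cube([194, 36, 28]);
translate([482, 362, 220]) cube([194, 36, 28]);
translate([446, 157, 220]) cube([36, 205, 28]);
translate([676, 157, 220]) cube([36, 205, 28]);


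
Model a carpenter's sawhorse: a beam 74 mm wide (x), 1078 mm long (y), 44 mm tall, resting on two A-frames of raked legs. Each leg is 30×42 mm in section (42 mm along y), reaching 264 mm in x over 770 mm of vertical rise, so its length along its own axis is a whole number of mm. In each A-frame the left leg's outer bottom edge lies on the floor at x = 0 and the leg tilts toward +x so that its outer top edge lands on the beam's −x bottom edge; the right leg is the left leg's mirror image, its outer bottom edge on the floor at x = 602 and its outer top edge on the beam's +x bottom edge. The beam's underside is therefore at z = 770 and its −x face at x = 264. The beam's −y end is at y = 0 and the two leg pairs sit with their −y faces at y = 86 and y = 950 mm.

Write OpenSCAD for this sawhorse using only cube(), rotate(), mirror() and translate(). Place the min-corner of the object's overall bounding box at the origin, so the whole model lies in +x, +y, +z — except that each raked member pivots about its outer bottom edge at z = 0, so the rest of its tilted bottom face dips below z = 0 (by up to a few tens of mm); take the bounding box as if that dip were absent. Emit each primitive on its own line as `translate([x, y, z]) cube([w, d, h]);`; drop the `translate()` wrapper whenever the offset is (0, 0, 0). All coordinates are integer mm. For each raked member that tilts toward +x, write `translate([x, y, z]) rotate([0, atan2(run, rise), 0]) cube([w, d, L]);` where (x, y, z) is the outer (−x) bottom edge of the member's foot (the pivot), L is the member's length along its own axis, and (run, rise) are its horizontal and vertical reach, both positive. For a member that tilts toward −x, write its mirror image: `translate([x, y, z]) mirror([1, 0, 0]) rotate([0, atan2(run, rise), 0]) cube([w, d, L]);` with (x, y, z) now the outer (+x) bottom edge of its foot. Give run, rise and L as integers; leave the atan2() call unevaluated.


translate([264, 0, 770]) cube([74, 1078, 44]);
translate([0, 86, 0]) rotate([0, atan2(264, 770), 0]) cube([30, 42, 814]);
translate([602, 86, 0]) mirror([1, 0, 0]) rotate([0, atan2(264, 770), 0]) cube([30, 42, 814]);
translate([0, 950, 0]) rotate([0, atan2(264, 770), 0]) cube([30, 42, 814]);
translate([602, 950, 0]) mirror([1, 0, 0]) rotate([0, atan2(264, 770), 0]) cube([30, 42, 814]);


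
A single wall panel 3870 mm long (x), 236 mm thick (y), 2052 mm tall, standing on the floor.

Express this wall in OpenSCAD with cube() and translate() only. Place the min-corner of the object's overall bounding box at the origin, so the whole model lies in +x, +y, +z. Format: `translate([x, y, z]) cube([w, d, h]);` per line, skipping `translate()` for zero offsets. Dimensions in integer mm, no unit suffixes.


cube([3870, 236, 2052]);


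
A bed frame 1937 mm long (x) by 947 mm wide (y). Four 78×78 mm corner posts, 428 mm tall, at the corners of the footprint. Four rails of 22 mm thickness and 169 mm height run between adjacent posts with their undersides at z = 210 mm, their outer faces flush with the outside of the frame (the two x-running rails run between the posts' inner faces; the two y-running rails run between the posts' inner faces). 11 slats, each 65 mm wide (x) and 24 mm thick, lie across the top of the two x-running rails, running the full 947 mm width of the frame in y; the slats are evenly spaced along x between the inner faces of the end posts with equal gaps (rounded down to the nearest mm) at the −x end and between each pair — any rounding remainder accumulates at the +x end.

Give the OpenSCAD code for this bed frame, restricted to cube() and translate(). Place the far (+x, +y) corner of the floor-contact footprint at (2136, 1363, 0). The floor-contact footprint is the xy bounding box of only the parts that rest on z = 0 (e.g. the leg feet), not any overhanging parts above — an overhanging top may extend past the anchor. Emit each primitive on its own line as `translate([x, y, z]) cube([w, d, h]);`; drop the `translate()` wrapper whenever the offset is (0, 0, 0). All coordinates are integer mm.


translate([199, 416, 0]) cube([78, 78, 428]);
translate([199, 1285, 0]) cube([78, 78, 428]);
translate([2058, 416, 0]) cube([78, 78, 428]);
translate([2058, 1285, 0]) cube([78, 78, 428]);
translate([277, 416, 210]) cube([1781, 22, 169]);
translate([277, 1341, 210]) cube([1781, 22, 169]);
translate([199, 494, 210]) cube([22, 791, 169]);
translate([2114, 494, 210]) cube([22, 791, 169]);
translate([365, 416, 379]) cube([65, 947, 24]);
translate([518, 416, 379]) cube([65, 947, 24]);
translate([671, 416, 379]) cube([65, 947, 24]);
translate([824, 416, 379]) cube([65, 947, 24]);
translate([977, 416, 379]) cube([65, 947, 24]);
translate([1130, 416, 379]) cube([65, 947, 24]);
translate([1283, 416, 379]) cube([65, 947, 24]);
translate([1436, 416, 379]) cube([65, 947, 24]);
translate([1589, 416, 379]) cube([65, 947, 24]);
translate([1742, 416, 379]) cube([65, 947, 24]);
translate([1895, 416, 379]) cube([65, 947, 24]);


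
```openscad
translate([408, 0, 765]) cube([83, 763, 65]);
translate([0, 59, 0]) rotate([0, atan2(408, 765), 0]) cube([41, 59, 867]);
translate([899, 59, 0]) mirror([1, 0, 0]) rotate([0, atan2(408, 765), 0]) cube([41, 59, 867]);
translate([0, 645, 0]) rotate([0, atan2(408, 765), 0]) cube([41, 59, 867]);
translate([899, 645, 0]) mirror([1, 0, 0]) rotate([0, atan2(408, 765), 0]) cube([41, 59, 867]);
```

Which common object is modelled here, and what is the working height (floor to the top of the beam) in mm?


A sawhorse. The overall height is 830 mm.

A beam across two mirrored pairs of raked legs — a sawhorse. The beam's underside is at z = 765 (matching the legs' vertical rise in atan2(408, 765)) and the beam is 65 mm tall, so its top is at 765 + 65 = 830 mm. The raked legs top out at the beam's underside, so that is the highest point.


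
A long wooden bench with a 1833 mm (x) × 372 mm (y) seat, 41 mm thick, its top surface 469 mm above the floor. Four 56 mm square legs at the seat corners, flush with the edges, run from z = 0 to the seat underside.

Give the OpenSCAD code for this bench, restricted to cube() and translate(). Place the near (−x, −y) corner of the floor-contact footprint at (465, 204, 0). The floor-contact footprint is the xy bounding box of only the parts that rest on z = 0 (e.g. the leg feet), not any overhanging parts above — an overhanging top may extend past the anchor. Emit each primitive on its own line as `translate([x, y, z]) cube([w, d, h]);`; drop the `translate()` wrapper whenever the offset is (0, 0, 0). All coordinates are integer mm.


// leg_h = 469 − 41 = 428
translate([465, 204, 428]) cube([1833, 372, 41]);
translate([465, 204, 0]) cube([56, 56, 428]);
translate([465, 520, 0]) cube([56, 56, 428]);
translate([2242, 204, 0]) cube([56, 56, 428]);
translate([2242, 520, 0]) cube([56, 56, 428]);


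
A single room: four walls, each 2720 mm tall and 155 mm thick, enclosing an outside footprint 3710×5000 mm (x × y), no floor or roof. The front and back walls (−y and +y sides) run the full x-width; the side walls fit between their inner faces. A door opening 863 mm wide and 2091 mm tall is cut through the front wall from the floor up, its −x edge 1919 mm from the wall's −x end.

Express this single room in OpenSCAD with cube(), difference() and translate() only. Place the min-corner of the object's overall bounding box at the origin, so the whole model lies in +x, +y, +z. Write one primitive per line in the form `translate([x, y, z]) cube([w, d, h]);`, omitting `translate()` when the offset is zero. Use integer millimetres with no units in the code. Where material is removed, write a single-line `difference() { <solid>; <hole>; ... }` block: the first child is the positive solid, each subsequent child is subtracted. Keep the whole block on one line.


difference() { cube([3710, 155, 2720]); translate([1919, 0, 0]) cube([863, 155, 2091]); }
translate([0, 4845, 0]) cube([3710, 155, 2720]);
translate([0, 155, 0]) cube([155, 4690, 2720]);
translate([3555, 155, 0]) cube([155, 4690, 2720]);


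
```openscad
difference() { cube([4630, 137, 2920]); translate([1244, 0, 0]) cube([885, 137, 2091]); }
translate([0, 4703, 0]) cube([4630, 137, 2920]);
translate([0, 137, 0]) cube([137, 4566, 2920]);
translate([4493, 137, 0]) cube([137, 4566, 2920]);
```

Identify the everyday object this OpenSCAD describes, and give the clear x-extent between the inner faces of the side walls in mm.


A single room. The interior width is 4356 mm.

Four walls enclosing a rectangle with a door in the front wall — a room. Outside width 4630 minus two 137 mm walls gives 4356 mm.


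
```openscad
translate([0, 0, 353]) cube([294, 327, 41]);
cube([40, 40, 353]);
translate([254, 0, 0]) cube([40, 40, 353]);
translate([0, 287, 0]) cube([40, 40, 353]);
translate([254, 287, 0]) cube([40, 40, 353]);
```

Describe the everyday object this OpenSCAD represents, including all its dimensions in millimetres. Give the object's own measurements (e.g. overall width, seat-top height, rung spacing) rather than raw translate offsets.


A four-legged stool. The seat is a 294×327×41 mm slab whose top surface is at z = 394 mm; four square legs, each 40×40 mm in cross-section, run from the floor (z = 0) to the underside of the seat, each flush with a corner of the seat.


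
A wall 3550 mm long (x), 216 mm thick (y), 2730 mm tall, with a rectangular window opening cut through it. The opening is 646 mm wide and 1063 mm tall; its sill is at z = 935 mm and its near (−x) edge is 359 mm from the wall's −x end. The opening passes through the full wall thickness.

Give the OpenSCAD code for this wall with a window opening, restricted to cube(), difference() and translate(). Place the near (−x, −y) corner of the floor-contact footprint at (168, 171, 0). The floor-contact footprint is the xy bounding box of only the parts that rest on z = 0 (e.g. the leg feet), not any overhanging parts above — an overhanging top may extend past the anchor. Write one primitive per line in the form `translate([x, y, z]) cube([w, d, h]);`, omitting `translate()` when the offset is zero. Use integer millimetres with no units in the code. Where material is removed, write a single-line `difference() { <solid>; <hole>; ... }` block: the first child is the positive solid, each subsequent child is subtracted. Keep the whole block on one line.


difference() { translate([168, 171, 0]) cube([3550, 216, 2730]); translate([527, 171, 935]) cube([646, 216, 1063]); }


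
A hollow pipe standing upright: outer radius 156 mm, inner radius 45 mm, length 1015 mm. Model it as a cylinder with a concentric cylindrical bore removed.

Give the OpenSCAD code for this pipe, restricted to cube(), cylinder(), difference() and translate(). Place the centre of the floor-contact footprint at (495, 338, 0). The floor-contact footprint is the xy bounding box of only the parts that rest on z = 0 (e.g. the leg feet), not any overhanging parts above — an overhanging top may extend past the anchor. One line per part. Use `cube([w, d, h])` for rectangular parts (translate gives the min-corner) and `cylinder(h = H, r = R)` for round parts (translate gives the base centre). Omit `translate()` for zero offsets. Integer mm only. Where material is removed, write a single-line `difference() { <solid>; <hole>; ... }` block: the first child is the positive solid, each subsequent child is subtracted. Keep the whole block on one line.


difference() { translate([495, 338, 0]) cylinder(h = 1015, r = 156); translate([495, 338, 0]) cylinder(h = 1015, r = 45); }


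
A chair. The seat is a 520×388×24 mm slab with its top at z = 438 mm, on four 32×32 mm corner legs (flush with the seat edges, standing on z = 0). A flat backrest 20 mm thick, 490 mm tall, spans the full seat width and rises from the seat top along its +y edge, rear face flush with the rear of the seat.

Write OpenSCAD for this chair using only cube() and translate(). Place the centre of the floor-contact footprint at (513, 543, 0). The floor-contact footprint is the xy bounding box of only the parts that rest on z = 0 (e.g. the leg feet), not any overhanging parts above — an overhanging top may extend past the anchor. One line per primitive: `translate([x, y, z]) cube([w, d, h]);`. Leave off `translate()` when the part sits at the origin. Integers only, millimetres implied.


translate([253, 349, 414]) cube([520, 388, 24]);
translate([253, 349, 0]) cube([32, 32, 414]);
translate([741, 349, 0]) cube([32, 32, 414]);
translate([253, 705, 0]) cube([32, 32, 414]);
translate([741, 705, 0]) cube([32, 32, 414]);
translate([253, 717, 438]) cube([520, 20, 490]);


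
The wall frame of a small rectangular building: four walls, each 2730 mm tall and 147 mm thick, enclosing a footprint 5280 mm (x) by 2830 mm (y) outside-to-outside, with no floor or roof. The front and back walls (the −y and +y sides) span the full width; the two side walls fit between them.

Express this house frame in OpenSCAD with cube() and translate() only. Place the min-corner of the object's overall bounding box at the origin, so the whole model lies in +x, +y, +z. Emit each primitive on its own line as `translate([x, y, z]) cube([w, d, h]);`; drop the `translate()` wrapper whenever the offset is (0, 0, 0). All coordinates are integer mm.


cube([5280, 147, 2730]);
translate([0, 2683, 0]) cube([5280, 147, 2730]);
translate([0, 147, 0]) cube([147, 2536, 2730]);
translate([5133, 147, 0]) cube([147, 2536, 2730]);


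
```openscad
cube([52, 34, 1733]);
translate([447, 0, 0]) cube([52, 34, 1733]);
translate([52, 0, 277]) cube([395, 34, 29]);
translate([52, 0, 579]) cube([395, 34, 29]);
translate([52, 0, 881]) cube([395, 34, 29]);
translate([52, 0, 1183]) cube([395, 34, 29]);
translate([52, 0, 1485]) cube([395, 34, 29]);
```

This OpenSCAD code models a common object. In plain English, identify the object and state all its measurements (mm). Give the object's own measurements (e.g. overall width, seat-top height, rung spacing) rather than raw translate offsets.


A straight ladder. Two 52×34 mm vertical rails, 1733 mm tall, stand 499 mm apart (outside-to-outside) with their front faces coplanar on the −y side. 5 rungs, each 34 mm deep and 29 mm tall, span between the inner faces of the rails, front faces flush with the rails. The lowest rung's underside is at z = 277 mm and rungs are spaced 302 mm apart (underside to underside).


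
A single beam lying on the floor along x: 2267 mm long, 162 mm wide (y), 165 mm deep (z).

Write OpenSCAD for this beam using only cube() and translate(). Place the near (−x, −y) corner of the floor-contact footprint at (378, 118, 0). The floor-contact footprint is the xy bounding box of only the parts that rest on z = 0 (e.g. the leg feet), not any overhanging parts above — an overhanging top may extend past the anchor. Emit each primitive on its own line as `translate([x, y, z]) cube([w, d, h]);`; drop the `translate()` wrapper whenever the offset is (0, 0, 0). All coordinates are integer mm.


translate([378, 118, 0]) cube([2267, 162, 165]);


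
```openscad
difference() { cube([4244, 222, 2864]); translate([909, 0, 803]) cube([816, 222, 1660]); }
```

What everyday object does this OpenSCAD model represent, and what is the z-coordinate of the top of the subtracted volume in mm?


A wall with a window opening. The window head height is 2463 mm.

A wall with a rectangular opening subtracted — a window. Sill at z = 803, opening 1660 mm tall, so the head is at 803 + 1660 = 2463 mm.


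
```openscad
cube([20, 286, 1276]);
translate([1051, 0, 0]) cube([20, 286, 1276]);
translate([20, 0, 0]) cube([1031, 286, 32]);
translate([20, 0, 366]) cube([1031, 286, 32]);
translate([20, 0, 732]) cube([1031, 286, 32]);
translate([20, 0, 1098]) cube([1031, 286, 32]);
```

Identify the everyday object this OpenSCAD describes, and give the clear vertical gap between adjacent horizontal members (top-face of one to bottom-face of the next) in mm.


A bookshelf. The clear shelf gap is 334 mm.

Two tall side panels with 4 horizontal boards between them — a bookshelf. The first two shelf undersides are at z = 0 and z = 366; with shelf thickness 32, the clear gap is 366 − 0 − 32 = 334 mm.


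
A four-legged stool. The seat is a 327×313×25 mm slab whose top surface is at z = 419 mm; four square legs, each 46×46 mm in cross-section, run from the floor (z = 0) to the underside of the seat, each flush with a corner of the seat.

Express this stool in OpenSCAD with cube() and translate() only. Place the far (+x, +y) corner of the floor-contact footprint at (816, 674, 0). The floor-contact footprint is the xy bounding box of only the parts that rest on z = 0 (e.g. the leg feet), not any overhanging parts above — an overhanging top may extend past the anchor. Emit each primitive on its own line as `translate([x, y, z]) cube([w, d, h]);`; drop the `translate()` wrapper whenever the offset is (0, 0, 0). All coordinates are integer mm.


// leg_h = 419 - 25 = 394
translate([489, 361, 394]) cube([327, 313, 25]);
translate([489, 361, 0]) cube([46, 46, 394]);
translate([770, 361, 0]) cube([46, 46, 394]);
translate([489, 628, 0]) cube([46, 46, 394]);
translate([770, 628, 0]) cube([46, 46, 394]);


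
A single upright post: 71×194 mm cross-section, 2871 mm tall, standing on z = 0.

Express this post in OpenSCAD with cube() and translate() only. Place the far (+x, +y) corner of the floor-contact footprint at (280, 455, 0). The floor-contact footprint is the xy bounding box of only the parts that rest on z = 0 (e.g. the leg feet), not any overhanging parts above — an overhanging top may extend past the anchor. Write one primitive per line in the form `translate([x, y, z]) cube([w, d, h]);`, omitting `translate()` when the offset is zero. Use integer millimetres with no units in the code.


translate([209, 261, 0]) cube([71, 194, 2871]);


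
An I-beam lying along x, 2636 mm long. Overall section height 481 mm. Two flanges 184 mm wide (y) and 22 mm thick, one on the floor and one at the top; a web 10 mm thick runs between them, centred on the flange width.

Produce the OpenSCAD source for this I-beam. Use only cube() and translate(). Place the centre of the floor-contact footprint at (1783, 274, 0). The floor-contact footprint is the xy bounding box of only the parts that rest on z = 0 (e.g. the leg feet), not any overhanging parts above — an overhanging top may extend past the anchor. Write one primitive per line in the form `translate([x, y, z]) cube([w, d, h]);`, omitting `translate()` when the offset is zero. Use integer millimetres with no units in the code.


translate([465, 182, 0]) cube([2636, 184, 22]);
translate([465, 269, 22]) cube([2636, 10, 437]);
translate([465, 182, 459]) cube([2636, 184, 22]);


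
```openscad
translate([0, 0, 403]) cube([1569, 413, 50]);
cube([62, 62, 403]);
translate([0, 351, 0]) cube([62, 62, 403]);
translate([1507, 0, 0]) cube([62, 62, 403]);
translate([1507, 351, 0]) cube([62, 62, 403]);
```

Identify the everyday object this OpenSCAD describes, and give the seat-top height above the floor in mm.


A bench. The seat-top height is 453 mm.

A long slab on four corner posts — a bench. The slab sits at z = 403 with thickness 50, so the top is 403 + 50 = 453 mm.


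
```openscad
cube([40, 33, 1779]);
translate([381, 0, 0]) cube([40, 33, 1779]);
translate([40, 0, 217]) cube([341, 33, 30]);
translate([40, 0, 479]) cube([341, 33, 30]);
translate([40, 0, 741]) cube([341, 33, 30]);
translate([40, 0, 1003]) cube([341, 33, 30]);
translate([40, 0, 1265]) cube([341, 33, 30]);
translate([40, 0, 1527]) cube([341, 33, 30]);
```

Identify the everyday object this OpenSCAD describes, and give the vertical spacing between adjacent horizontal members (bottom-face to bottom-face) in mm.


A ladder. The rung spacing is 262 mm.

Two tall 40×33 posts with 6 short bars between them — a ladder. Adjacent rungs sit at z = 217 and z = 479, so the spacing is 479 − 217 = 262 mm.


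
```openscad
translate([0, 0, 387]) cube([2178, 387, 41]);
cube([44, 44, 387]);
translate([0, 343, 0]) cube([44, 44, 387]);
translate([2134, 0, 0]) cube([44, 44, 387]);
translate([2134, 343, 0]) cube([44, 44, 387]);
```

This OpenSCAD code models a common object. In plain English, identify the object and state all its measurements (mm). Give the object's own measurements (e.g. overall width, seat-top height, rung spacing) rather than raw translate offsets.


A bench: a 2178×387 mm seat slab, 41 mm thick, top at z = 428 mm, on four 44×44 mm square legs flush with the seat corners and standing on z = 0.


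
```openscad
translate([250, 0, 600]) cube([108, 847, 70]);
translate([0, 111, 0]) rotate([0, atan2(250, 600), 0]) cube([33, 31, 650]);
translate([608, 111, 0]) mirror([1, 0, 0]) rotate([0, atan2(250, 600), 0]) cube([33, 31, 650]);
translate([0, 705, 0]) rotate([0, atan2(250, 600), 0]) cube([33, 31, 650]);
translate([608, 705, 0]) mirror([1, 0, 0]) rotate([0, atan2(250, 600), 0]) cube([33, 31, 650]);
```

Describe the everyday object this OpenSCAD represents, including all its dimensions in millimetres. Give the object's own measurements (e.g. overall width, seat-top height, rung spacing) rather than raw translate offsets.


A sawhorse. A 108×847×70 mm beam (x, y, z) sits on two A-frame leg pairs. Each pair is two raked legs of 33×31 mm section (31 mm along y) splaying symmetrically in x. Each leg rises 600 mm vertically over 250 mm of horizontal reach and is 650 mm long along its own axis. Every leg's outer bottom edge rests on the floor and its outer top edge meets a bottom edge of the beam — the left legs (tilting toward +x) meet the beam's −x bottom edge, the right legs (their mirror images, tilting toward −x) meet its +x bottom edge — so the leg tops tuck under the beam, the beam's underside is 600 mm above the floor, and the feet are 608 mm apart outside-to-outside with the beam centred between them. The two leg pairs are set in 111 mm from either end of the beam.


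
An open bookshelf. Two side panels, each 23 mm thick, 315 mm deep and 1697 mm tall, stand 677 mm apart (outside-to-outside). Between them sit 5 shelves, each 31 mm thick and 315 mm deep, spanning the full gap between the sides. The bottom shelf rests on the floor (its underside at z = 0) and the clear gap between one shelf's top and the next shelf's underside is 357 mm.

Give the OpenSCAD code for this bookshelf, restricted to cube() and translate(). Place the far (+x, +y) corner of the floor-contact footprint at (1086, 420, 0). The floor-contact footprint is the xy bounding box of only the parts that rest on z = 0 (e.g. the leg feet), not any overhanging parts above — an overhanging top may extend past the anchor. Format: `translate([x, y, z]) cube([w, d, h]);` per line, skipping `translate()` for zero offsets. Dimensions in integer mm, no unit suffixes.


translate([409, 105, 0]) cube([23, 315, 1697]);
translate([1063, 105, 0]) cube([23, 315, 1697]);
translate([432, 105, 0]) cube([631, 315, 31]);
translate([432, 105, 388]) cube([631, 315, 31]);
translate([432, 105, 776]) cube([631, 315, 31]);
translate([432, 105, 1164]) cube([631, 315, 31]);
translate([432, 105, 1552]) cube([631, 315, 31]);


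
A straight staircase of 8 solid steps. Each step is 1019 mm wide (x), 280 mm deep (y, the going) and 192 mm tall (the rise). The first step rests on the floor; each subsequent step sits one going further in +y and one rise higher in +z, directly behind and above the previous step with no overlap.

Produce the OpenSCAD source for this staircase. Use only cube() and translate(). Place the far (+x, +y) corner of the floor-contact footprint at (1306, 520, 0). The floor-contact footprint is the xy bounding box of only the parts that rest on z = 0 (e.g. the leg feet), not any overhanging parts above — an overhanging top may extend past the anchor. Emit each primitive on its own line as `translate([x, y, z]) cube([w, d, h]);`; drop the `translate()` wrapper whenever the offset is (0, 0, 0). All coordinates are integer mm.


translate([287, 240, 0]) cube([1019, 280, 192]);
translate([287, 520, 192]) cube([1019, 280, 192]);
translate([287, 800, 384]) cube([1019, 280, 192]);
translate([287, 1080, 576]) cube([1019, 280, 192]);
translate([287, 1360, 768]) cube([1019, 280, 192]);
translate([287, 1640, 960]) cube([1019, 280, 192]);
translate([287, 1920, 1152]) cube([1019, 280, 192]);
translate([287, 2200, 1344]) cube([1019, 280, 192]);


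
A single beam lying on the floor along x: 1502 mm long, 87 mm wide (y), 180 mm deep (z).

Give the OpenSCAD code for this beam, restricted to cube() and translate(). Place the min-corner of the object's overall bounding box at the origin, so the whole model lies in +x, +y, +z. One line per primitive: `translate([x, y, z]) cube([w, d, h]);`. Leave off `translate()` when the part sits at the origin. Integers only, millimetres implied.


cube([1502, 87, 180]);


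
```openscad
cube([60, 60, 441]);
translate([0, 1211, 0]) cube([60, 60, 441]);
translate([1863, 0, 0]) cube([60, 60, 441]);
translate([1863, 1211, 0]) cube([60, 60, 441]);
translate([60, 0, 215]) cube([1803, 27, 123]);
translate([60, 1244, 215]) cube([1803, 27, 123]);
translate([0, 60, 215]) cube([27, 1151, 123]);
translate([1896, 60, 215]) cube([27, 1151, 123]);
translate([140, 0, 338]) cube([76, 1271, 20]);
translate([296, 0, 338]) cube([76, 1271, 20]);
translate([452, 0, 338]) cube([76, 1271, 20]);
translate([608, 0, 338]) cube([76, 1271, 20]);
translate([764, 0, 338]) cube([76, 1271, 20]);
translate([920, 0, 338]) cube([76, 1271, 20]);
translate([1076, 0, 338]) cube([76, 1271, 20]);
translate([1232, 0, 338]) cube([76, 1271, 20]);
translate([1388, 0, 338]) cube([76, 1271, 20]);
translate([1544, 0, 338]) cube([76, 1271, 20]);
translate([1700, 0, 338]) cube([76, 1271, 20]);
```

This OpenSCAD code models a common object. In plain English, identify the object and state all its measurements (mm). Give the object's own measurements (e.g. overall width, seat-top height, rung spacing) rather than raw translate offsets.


A bed frame 1923 mm long (x) by 1271 mm wide (y). Four 60×60 mm corner posts, 441 mm tall, at the corners of the footprint. Four rails of 27 mm thickness and 123 mm height run between adjacent posts with their undersides at z = 215 mm, their outer faces flush with the outside of the frame (the two x-running rails run between the posts' inner faces; the two y-running rails run between the posts' inner faces). 11 slats, each 76 mm wide (x) and 20 mm thick, lie across the top of the two x-running rails, running the full 1271 mm width of the frame in y; along x they sit between the end posts with a 80 mm gap after the −x posts and between neighbouring slats, leaving 87 mm before the +x posts.


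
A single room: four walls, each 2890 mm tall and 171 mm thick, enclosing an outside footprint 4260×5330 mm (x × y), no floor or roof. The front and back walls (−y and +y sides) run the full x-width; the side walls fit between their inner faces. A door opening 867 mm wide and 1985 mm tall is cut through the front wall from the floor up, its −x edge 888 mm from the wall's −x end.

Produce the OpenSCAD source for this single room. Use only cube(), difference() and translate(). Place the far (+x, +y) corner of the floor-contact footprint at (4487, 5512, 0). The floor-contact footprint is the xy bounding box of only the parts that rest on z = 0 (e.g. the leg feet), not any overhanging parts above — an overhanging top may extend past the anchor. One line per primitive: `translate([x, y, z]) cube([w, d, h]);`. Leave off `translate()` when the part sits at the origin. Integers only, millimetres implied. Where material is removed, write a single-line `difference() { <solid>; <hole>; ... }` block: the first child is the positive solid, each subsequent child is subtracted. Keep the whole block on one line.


difference() { translate([227, 182, 0]) cube([4260, 171, 2890]); translate([1115, 182, 0]) cube([867, 171, 1985]); }
translate([227, 5341, 0]) cube([4260, 171, 2890]);
translate([227, 353, 0]) cube([171, 4988, 2890]);
translate([4316, 353, 0]) cube([171, 4988, 2890]);


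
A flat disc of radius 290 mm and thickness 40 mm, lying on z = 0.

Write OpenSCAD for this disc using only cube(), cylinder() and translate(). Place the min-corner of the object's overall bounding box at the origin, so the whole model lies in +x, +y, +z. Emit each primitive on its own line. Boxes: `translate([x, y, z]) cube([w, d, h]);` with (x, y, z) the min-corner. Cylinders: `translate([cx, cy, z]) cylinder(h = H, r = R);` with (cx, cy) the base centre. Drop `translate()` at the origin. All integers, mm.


translate([290, 290, 0]) cylinder(h = 40, r = 290);


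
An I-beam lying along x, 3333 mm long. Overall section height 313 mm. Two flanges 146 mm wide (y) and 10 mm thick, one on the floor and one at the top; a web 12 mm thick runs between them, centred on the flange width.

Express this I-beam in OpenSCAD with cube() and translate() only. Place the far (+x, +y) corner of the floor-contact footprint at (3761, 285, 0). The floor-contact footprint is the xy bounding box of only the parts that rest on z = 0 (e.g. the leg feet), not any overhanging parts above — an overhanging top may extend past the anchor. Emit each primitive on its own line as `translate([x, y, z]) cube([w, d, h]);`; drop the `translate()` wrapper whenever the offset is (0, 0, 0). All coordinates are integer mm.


translate([428, 139, 0]) cube([3333, 146, 10]);
translate([428, 206, 10]) cube([3333, 12, 293]);
translate([428, 139, 303]) cube([3333, 146, 10]);


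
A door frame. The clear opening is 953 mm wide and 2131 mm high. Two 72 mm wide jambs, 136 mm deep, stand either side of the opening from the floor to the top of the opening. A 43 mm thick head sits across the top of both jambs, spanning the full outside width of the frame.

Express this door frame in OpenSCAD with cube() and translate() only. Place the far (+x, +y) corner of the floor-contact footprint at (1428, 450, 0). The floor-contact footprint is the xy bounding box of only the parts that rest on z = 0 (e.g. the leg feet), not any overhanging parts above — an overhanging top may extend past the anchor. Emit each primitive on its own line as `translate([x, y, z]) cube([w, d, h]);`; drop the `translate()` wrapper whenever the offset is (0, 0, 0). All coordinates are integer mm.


translate([331, 314, 0]) cube([72, 136, 2131]);
translate([1356, 314, 0]) cube([72, 136, 2131]);
translate([331, 314, 2131]) cube([1097, 136, 43]);


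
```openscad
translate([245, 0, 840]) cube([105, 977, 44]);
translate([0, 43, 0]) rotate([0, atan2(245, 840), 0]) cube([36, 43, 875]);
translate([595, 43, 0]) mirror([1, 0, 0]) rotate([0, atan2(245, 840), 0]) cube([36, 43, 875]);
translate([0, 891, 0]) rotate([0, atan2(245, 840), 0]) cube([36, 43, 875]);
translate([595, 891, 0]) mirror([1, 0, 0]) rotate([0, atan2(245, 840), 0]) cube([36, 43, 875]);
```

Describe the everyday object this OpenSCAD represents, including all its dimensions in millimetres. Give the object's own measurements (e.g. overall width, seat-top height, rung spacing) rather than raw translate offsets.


A sawhorse. A 105×977×44 mm beam (x, y, z) sits on two A-frame leg pairs. Each pair is two raked legs of 36×43 mm section (43 mm along y) splaying symmetrically in x. Each leg rises 840 mm vertically over 245 mm of horizontal reach and is 875 mm long along its own axis. Every leg's outer bottom edge rests on the floor and its outer top edge meets a bottom edge of the beam — the left legs (tilting toward +x) meet the beam's −x bottom edge, the right legs (their mirror images, tilting toward −x) meet its +x bottom edge — so the leg tops tuck under the beam, the beam's underside is 840 mm above the floor, and the feet are 595 mm apart outside-to-outside with the beam centred between them. The two leg pairs are set in 43 mm from either end of the beam.
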